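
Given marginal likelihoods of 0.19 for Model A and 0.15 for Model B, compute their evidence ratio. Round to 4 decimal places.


Ratio = ML(A) / ML(B) = 0.19/0.15
= 1.2667

1.2667


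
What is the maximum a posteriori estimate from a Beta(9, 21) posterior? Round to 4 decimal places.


The MAP estimate equals the mode of the distribution.
Mode of Beta(a,b) = (a-1)/(a+b-2)
= 8/28
= 0.2857

0.2857


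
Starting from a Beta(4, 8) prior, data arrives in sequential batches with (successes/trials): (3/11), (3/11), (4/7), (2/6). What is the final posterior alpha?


In sequential Bayesian updating, we sum all successes.
Total successes = 12
Final alpha = 4 + 12 = 16

16


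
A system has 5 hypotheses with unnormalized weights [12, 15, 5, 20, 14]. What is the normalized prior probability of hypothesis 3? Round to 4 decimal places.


The normalized prior is the weight divided by the total.
Total weight = 66
P(H3) = 5 / 66 = 0.0758

0.0758


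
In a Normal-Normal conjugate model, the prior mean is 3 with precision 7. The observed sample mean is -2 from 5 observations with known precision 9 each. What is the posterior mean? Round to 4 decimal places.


Posterior precision = tau0 + n*tau = 7 + 5*9 = 52
Posterior mean = (tau0*mu0 + n*tau*xbar) / posterior_precision
= (7*3 + 5*9*-2) / 52
= -69 / 52 = -1.3269

-1.3269


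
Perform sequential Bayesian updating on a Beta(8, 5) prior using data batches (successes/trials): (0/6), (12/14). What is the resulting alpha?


Accumulate successes: 12
Posterior alpha = prior alpha + sum of successes
= 8 + 12 = 20

20


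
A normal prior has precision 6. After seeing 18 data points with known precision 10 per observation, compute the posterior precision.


In the conjugate normal model, precisions add:
tau_posterior = tau_prior + n * tau_data
= 6 + 18*10 = 186

186


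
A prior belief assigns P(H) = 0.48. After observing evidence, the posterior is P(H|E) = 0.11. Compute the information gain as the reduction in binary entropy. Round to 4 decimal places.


H(prior) = -0.48*log2(0.48) - 0.52*log2(0.52)
= 0.9988
H(post) = -0.11*log2(0.11) - 0.89*log2(0.89)
= 0.4999
IG = 0.9988 - 0.4999 = 0.4989

0.4989


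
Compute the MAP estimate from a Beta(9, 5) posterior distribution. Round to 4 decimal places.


MAP = mode of Beta distribution
= (alpha - 1)/(alpha + beta - 2)
= (9-1)/(9+5-2)
= 8/12 = 0.6667

0.6667


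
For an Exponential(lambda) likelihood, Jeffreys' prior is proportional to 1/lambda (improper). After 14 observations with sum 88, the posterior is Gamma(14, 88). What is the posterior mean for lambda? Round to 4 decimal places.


Posterior = Gamma(n, sum_x) = Gamma(14, 88)
Posterior mean = shape/rate = 14/88
= 0.1591

0.1591


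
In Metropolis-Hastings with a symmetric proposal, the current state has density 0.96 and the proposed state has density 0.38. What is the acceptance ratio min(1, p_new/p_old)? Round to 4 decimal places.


Ratio = p_new / p_old = 0.38 / 0.96 = 0.3958
Acceptance = min(1, 0.3958) = 0.3958

0.3958


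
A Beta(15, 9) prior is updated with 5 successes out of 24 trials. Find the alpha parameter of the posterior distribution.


In the Beta-Binomial conjugate update:
alpha_post = alpha_prior + successes
= 15 + 5
= 20

20


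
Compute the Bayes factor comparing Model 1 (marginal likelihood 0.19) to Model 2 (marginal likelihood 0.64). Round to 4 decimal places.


BF12 = marginal likelihood of M1 / marginal likelihood of M2
= 0.19/0.64
= 0.2969

0.2969


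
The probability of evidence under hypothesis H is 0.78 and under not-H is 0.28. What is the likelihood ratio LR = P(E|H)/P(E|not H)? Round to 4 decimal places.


LR = 0.78 / 0.28
= 2.7857

2.7857


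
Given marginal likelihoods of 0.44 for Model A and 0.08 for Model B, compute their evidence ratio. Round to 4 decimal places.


Ratio = ML(A) / ML(B) = 0.44/0.08
= 5.5

5.5


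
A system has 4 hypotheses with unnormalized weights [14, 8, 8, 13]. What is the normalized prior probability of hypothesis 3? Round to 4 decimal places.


The normalized prior is the weight divided by the total.
Total weight = 43
P(H3) = 8 / 43 = 0.186

0.186


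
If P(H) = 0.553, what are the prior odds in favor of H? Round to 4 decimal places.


Prior odds = P(H) / (1 - P(H))
= 0.553 / 0.447
= 1.2371

1.2371


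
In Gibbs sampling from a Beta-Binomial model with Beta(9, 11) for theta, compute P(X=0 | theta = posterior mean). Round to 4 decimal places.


Posterior mean = alpha/(alpha+beta) = 9/20 = 0.45
P(X=0|theta=mean) = 1 - theta = 0.55

0.55


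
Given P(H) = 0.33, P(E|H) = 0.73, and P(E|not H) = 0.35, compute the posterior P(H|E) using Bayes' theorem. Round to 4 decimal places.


By Bayes' theorem: P(H|E) = P(E|H)*P(H) / P(E)
P(E) = P(E|H)*P(H) + P(E|not H)*P(not H)
P(E) = 0.73*0.33 + 0.35*0.67 = 0.4754
P(H|E) = 0.73*0.33 / 0.4754 = 0.5067

0.5067


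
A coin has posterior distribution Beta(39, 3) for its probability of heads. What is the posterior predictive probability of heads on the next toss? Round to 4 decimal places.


Posterior predictive = E[theta] = alpha/(alpha+beta)
= 39/42
= 0.9286

0.9286


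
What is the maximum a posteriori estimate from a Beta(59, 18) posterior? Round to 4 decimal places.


The MAP estimate equals the mode of the distribution.
Mode of Beta(a,b) = (a-1)/(a+b-2)
= 58/75
= 0.7733

0.7733


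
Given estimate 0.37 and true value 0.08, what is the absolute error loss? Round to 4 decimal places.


Absolute error = |estimate - true|
= |0.29| = 0.29

0.29


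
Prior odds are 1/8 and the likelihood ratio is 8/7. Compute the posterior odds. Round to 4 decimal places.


Posterior odds = prior odds * likelihood ratio
= (1/8) * (8/7)
= 8 / 56
= 0.1429

0.1429


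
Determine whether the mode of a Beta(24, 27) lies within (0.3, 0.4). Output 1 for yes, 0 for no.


First find the mode: (a-1)/(a+b-2) = 0.4694
Is 0.4694 in (0.3, 0.4)? 0

0


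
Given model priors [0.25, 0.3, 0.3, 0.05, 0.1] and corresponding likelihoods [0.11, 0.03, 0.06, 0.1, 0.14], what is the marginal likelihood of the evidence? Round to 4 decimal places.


P(E) = sum_i P(M_i) P(E|M_i)
= 0.0275 + 0.009 + 0.018 + 0.005 + 0.014
= 0.0735

0.0735


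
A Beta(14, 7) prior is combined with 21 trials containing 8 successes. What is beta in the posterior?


In conjugate updating:
beta_posterior = beta_prior + (n - k)
= 7 + (21 - 8)
= 7 + 13 = 20

20


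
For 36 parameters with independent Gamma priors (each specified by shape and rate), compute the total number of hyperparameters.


A Gamma prior has 2 hyperparameters per parameter.
Total = 36 * 2 = 72

72


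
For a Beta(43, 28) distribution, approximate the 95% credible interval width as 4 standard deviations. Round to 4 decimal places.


Variance of Beta(a,b) = ab / ((a+b)^2 * (a+b+1))
= 43*28 / ((71)^2 * 72)
= 0.0033
SD = sqrt(0.0033) = 0.0576
Width = 4 * SD = 0.2304

0.2304


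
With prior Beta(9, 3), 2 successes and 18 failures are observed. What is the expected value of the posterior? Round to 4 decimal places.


Posterior = Beta(11, 21)
E[theta] = alpha/(alpha+beta)
= 11/32 = 0.3438

0.3438


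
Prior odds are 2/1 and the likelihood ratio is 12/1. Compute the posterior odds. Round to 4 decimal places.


Posterior odds = prior odds * likelihood ratio
= (2/1) * (12/1)
= 24 / 1
= 24.0

24.0


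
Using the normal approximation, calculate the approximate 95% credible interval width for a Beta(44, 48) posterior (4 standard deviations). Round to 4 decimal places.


Var(Beta) = 44*48/(92^2 * 93) = 0.0027
SD = 0.0518
Width ~ 4*SD = 0.2072

0.2072


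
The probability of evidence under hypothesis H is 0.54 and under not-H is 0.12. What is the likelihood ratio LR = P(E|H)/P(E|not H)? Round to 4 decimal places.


LR = 0.54 / 0.12
= 4.5

4.5


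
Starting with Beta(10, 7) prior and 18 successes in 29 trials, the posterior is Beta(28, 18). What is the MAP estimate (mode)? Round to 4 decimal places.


The mode of Beta(a, b) when a > 1 and b > 1 is (a-1)/(a+b-2)
= (28 - 1) / (28 + 18 - 2)
= 27 / 44
= 0.6136

0.6136


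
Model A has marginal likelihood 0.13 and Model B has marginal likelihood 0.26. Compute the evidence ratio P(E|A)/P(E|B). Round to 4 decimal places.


Evidence ratio = P(E|A) / P(E|B)
= 0.13 / 0.26
= 0.5

0.5


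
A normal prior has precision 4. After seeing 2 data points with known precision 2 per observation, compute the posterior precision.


In the conjugate normal model, precisions add:
tau_posterior = tau_prior + n * tau_data
= 4 + 2*2 = 8

8


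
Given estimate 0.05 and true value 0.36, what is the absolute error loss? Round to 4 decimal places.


Absolute error = |estimate - true|
= |-0.31| = 0.31

0.31


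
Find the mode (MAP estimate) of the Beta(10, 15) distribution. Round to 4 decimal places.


For Beta(a,b) with a,b > 1:
Mode = (a-1)/(a+b-2) = (10-1)/(25-2)
= 9/23 = 0.3913

0.3913


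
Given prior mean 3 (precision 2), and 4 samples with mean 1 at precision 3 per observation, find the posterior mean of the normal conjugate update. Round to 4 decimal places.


The posterior mean is a precision-weighted average of prior and data.
Post. prec. = 2 + 12 = 14
Post. mean = (6 + 12)/14 = 18/14 = 1.2857

1.2857


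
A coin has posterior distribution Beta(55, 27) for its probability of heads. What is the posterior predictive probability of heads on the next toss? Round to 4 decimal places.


Posterior predictive = E[theta] = alpha/(alpha+beta)
= 55/82
= 0.6707

0.6707


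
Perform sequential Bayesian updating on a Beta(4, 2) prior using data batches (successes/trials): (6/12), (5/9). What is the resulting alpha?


Accumulate successes: 11
Posterior alpha = prior alpha + sum of successes
= 4 + 11 = 15

15


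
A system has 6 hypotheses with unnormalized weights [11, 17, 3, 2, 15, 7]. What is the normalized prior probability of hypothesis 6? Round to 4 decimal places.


The normalized prior is the weight divided by the total.
Total weight = 55
P(H6) = 7 / 55 = 0.1273

0.1273


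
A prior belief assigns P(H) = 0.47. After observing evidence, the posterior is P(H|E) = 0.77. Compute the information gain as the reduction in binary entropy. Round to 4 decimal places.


H(prior) = -0.47*log2(0.47) - 0.53*log2(0.53)
= 0.9974
H(post) = -0.77*log2(0.77) - 0.23*log2(0.23)
= 0.778
IG = 0.9974 - 0.778 = 0.2194

0.2194


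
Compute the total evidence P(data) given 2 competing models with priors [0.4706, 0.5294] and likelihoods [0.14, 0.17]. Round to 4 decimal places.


Marginal likelihood = sum P(model_i) * P(data|model_i)
Model 1: 0.4706 * 0.14 = 0.0659
Model 2: 0.5294 * 0.17 = 0.09
Total = 0.1559

0.1559


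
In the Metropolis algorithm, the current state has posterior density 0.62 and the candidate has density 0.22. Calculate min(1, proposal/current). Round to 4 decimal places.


Ratio = 0.22/0.62 = 0.3548
Acceptance probability = min(1, 0.3548)
= 0.3548

0.3548


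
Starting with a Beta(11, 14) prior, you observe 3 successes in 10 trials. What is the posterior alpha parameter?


For a Beta-Binomial conjugate model:
Posterior alpha = prior alpha + number of successes
= 11 + 3 = 14

14


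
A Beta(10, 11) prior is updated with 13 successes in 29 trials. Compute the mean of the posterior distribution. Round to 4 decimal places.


After update: Beta(23, 27)
Mean = 23 / (23 + 27) = 23 / 50
= 0.46

0.46


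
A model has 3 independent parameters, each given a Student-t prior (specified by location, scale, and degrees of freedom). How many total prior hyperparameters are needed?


Each Student-t prior needs 3 hyperparameters (location, scale, and degrees of freedom).
Total = 3 * 3 = 9

9


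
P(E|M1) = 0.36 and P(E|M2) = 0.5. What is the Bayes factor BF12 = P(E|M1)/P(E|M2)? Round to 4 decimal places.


Bayes factor BF12 = P(E|M1) / P(E|M2)
= 0.36 / 0.5
= 0.72

0.72


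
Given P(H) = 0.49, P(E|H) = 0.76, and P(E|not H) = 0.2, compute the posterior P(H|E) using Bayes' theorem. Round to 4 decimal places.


By Bayes' theorem: P(H|E) = P(E|H)*P(H) / P(E)
P(E) = P(E|H)*P(H) + P(E|not H)*P(not H)
P(E) = 0.76*0.49 + 0.2*0.51 = 0.4744
P(H|E) = 0.76*0.49 / 0.4744 = 0.785

0.785


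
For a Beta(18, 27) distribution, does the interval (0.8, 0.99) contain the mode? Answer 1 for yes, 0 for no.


Mode of Beta(a,b) = (a-1)/(a+b-2)
= (18-1)/(18+27-2) = 0.3953
Check: 0.8 <= 0.3953 <= 0.99?
Result: 0

0


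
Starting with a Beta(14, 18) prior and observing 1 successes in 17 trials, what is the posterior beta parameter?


Posterior beta = prior beta + failures
Failures = 17 - 1 = 16
beta_post = 18 + 16 = 34

34


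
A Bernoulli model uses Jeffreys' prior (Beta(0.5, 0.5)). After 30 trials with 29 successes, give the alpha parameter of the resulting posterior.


Posterior = Beta(prior_alpha + successes, prior_beta + failures)
= Beta(0.5 + 29, 0.5 + 1)
Posterior alpha = 0.5 + k = 0.5 + 29 = 29.5

29.5


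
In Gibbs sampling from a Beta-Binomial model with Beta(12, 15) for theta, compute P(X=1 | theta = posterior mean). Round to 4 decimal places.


Posterior mean = alpha/(alpha+beta) = 12/27 = 0.4444
P(X=1|theta=mean) = theta = 0.4444

0.4444


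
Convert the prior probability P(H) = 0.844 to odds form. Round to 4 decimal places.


P(not H) = 1 - 0.844 = 0.156
Odds = 0.844 / 0.156 = 5.4103

5.4103


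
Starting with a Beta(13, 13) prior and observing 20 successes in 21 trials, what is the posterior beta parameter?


Posterior beta = prior beta + failures
Failures = 21 - 20 = 1
beta_post = 13 + 1 = 14

14


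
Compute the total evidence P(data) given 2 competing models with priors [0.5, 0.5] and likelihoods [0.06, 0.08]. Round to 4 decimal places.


Marginal likelihood = sum P(model_i) * P(data|model_i)
Model 1: 0.5 * 0.06 = 0.03
Model 2: 0.5 * 0.08 = 0.04
Total = 0.07

0.07


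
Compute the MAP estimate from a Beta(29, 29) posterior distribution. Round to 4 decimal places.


MAP = mode of Beta distribution
= (alpha - 1)/(alpha + beta - 2)
= (29-1)/(29+29-2)
= 28/56 = 0.5

0.5


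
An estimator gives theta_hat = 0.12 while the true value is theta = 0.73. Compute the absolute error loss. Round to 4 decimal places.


The absolute error loss is |theta_hat - theta|
= |0.12 - 0.73|
= 0.61

0.61


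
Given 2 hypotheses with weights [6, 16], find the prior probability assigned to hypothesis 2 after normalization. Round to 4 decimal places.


To normalize, divide each weight by the sum of all weights.
Sum = 22
Prior(H2) = 16/22 = 0.7273

0.7273


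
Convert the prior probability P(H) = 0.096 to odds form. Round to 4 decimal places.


P(not H) = 1 - 0.096 = 0.904
Odds = 0.096 / 0.904 = 0.1062

0.1062


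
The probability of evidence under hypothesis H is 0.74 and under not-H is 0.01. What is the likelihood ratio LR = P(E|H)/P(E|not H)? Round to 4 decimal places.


LR = 0.74 / 0.01
= 74.0

74.0


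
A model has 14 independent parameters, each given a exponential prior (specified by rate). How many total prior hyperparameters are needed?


Each exponential prior needs 1 hyperparameter (rate).
Total = 1 * 14 = 14

14


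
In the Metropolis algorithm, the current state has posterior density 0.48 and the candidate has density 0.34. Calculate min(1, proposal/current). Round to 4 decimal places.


Ratio = 0.34/0.48 = 0.7083
Acceptance probability = min(1, 0.7083)
= 0.7083

0.7083


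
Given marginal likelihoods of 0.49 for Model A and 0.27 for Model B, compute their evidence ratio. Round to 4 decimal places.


Ratio = ML(A) / ML(B) = 0.49/0.27
= 1.8148

1.8148


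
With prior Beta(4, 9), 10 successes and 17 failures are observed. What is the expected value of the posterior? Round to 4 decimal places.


Posterior = Beta(14, 26)
E[theta] = alpha/(alpha+beta)
= 14/40 = 0.35

0.35


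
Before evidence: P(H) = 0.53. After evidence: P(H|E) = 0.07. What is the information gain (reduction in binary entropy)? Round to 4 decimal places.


Prior entropy = 0.9974
Posterior entropy = 0.3659
Information gain = 0.9974 - 0.3659 = 0.6315

0.6315


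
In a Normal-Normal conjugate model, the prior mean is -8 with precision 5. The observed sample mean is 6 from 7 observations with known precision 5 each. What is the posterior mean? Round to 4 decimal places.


Posterior precision = tau0 + n*tau = 5 + 7*5 = 40
Posterior mean = (tau0*mu0 + n*tau*xbar) / posterior_precision
= (5*-8 + 7*5*6) / 40
= 170 / 40 = 4.25

4.25


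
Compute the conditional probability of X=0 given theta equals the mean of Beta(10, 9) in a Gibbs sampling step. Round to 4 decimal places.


Mean of Beta(10, 9) = 0.5263
P(X=0 | theta=0.5263) = 0.4737

0.4737


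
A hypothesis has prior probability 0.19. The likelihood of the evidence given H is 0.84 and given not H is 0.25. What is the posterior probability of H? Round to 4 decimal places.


Using Bayes' theorem:
P(E) = 0.19 * 0.84 + 0.81 * 0.25
P(E) = 0.3621
P(H|E) = (0.19 * 0.84) / 0.3621 = 0.4408

0.4408


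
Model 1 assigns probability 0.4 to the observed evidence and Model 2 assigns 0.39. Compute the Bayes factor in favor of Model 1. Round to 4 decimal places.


BF = P(data|M1) / P(data|M2)
= 0.4 / 0.39 = 1.0256

1.0256


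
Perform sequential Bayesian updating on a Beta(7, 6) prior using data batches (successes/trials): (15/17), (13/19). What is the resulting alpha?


Accumulate successes: 28
Posterior alpha = prior alpha + sum of successes
= 7 + 28 = 35

35


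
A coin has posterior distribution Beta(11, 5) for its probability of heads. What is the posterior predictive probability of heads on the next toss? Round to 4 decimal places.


Posterior predictive = E[theta] = alpha/(alpha+beta)
= 11/16
= 0.6875

0.6875


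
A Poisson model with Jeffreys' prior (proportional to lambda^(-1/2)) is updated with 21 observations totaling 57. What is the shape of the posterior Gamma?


Posterior = Gamma(0.5 + S, n)
= Gamma(0.5 + 57, 21)
Posterior shape = 0.5 + S = 0.5 + 57 = 57.5

57.5


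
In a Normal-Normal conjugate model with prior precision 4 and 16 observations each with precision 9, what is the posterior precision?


Posterior precision = prior precision + n * observation precision
= 4 + 16 * 9
= 4 + 144 = 148

148


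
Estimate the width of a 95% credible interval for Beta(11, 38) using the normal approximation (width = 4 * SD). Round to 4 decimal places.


For Beta(a,b): Var = ab/((a+b)^2(a+b+1))
Var = 0.0035, SD = 0.059
Approximate 95% CI width = 4 * 0.059 = 0.236

0.236


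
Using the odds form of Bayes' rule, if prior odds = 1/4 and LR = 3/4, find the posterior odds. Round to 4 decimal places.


Bayes' rule in odds form: posterior odds = prior odds * LR
= (1 * 3) / (4 * 4)
= 3/16 = 0.1875

0.1875


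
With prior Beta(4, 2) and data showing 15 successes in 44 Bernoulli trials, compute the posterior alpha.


Conjugate update: alpha_posterior = alpha_prior + k
= 4 + 15 = 19

19


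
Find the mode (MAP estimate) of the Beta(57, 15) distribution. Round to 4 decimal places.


For Beta(a,b) with a,b > 1:
Mode = (a-1)/(a+b-2) = (57-1)/(72-2)
= 56/70 = 0.8

0.8


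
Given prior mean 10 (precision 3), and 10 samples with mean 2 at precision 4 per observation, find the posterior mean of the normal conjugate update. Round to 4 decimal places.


The posterior mean is a precision-weighted average of prior and data.
Post. prec. = 3 + 40 = 43
Post. mean = (30 + 80)/43 = 110/43 = 2.5581

2.5581


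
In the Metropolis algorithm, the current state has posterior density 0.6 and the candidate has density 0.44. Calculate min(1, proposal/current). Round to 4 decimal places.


Ratio = 0.44/0.6 = 0.7333
Acceptance probability = min(1, 0.7333)
= 0.7333

0.7333


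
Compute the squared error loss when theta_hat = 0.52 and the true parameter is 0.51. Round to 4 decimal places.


L = (theta_hat - theta_true)^2
= (0.52 - 0.51)^2
= 0.01^2 = 0.0001

0.0001


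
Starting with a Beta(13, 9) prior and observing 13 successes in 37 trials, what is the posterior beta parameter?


Posterior beta = prior beta + failures
Failures = 37 - 13 = 24
beta_post = 9 + 24 = 33

33


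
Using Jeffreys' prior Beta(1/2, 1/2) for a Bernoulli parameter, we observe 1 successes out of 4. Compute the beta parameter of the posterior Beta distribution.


Conjugate update: Beta(0.5 + k, 0.5 + n - k).
k = 1, n - k = 3
Posterior beta = 0.5 + (n - k) = 0.5 + 3 = 3.5

3.5


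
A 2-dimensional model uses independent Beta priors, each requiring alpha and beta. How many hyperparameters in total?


Per parameter: 2 (alpha and beta).
Total = 2 * 2 = 4

4


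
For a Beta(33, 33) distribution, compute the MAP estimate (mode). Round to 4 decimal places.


MAP = mode = (a-1)/(a+b-2)
= (33-1)/(33+33-2)
= 32/64 = 0.5

0.5


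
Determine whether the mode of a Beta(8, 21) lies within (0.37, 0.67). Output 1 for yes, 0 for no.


First find the mode: (a-1)/(a+b-2) = 0.2593
Is 0.2593 in (0.37, 0.67)? 0

0


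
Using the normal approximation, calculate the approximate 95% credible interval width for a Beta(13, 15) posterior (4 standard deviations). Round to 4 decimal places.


Var(Beta) = 13*15/(28^2 * 29) = 0.0086
SD = 0.0926
Width ~ 4*SD = 0.3704

0.3704


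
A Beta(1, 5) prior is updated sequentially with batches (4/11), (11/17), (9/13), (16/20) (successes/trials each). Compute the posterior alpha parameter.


Sequential conjugate updating is equivalent to a single batch update.
Total successes across all batches = 40
alpha_posterior = alpha_prior + total_successes = 1 + 40
= 41

41


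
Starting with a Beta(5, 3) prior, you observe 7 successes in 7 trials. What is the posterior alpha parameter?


For a Beta-Binomial conjugate model:
Posterior alpha = prior alpha + number of successes
= 5 + 7 = 12

12


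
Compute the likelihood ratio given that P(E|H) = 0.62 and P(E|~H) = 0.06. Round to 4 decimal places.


LR = P(E|H) / P(E|~H)
= 0.62 / 0.06 = 10.3333

10.3333


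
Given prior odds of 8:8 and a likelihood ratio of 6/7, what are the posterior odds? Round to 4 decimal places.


Posterior odds = prior odds * LR
Prior odds = 8/8 = 1.0
LR = 6/7 = 0.8571
Posterior odds = 1.0 * 0.8571 = 0.8571

0.8571


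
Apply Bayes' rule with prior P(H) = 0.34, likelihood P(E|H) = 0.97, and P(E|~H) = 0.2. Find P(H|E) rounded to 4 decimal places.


Step 1: Compute marginal P(E) = P(E|H)P(H) + P(E|~H)P(~H)
= 0.97*0.34 + 0.2*0.66 = 0.4618
Step 2: P(H|E) = P(E|H)P(H)/P(E) = 0.3298/0.4618
= 0.7142

0.7142


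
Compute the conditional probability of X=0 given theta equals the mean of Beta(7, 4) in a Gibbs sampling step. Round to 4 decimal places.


Mean of Beta(7, 4) = 0.6364
P(X=0 | theta=0.6364) = 0.3636

0.3636


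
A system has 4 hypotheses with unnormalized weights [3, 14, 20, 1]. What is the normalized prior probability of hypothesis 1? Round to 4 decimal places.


The normalized prior is the weight divided by the total.
Total weight = 38
P(H1) = 3 / 38 = 0.0789

0.0789


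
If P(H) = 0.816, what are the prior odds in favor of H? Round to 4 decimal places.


Prior odds = P(H) / (1 - P(H))
= 0.816 / 0.184
= 4.4348

4.4348


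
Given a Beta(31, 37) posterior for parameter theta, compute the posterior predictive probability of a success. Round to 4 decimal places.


For a Beta-Bernoulli model, the predictive probability is the mean:
P(success) = 31/(31+37) = 31/68 = 0.4559

0.4559


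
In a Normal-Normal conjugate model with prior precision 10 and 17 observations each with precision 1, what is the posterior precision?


Posterior precision = prior precision + n * observation precision
= 10 + 17 * 1
= 10 + 17 = 27

27


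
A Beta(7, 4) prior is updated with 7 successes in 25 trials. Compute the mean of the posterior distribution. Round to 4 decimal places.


After update: Beta(14, 22)
Mean = 14 / (14 + 22) = 14 / 36
= 0.3889

0.3889


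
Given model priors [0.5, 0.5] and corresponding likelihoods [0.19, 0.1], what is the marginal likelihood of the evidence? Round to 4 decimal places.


P(E) = sum_i P(M_i) P(E|M_i)
= 0.095 + 0.05
= 0.145

0.145


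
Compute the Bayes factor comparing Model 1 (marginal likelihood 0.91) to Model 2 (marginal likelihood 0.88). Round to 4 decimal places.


BF12 = marginal likelihood of M1 / marginal likelihood of M2
= 0.91/0.88
= 1.0341

1.0341


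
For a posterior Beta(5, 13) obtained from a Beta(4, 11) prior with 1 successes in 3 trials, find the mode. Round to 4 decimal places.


Mode = (alpha - 1) / (alpha + beta - 2)
= 4 / 16
= 0.25

0.25


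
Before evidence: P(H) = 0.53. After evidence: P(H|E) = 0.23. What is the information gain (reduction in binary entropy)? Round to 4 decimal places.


Prior entropy = 0.9974
Posterior entropy = 0.778
Information gain = 0.9974 - 0.778 = 0.2194

0.2194


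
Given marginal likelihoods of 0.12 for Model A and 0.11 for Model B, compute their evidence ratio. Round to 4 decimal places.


Ratio = ML(A) / ML(B) = 0.12/0.11
= 1.0909

1.0909


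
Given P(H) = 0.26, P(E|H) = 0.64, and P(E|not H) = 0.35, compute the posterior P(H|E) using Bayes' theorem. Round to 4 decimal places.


By Bayes' theorem: P(H|E) = P(E|H)*P(H) / P(E)
P(E) = P(E|H)*P(H) + P(E|not H)*P(not H)
P(E) = 0.64*0.26 + 0.35*0.74 = 0.4254
P(H|E) = 0.64*0.26 / 0.4254 = 0.3912

0.3912


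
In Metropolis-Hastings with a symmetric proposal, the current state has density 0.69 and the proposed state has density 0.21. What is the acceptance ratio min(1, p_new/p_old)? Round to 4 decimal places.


Ratio = p_new / p_old = 0.21 / 0.69 = 0.3043
Acceptance = min(1, 0.3043) = 0.3043

0.3043


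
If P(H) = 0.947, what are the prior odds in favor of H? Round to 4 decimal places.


Prior odds = P(H) / (1 - P(H))
= 0.947 / 0.053
= 17.8679

17.8679


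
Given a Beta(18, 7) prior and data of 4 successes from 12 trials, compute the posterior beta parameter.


Number of failures = 12 - 4 = 8
Posterior beta = 7 + 8 = 15

15


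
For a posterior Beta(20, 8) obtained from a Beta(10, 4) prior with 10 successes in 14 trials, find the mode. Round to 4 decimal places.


Mode = (alpha - 1) / (alpha + beta - 2)
= 19 / 26
= 0.7308

0.7308


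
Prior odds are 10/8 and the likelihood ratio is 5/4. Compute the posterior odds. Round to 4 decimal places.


Posterior odds = prior odds * likelihood ratio
= (10/8) * (5/4)
= 50 / 32
= 1.5625

1.5625


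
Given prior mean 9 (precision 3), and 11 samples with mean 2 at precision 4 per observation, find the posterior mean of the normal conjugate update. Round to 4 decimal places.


The posterior mean is a precision-weighted average of prior and data.
Post. prec. = 3 + 44 = 47
Post. mean = (27 + 88)/47 = 115/47 = 2.4468

2.4468


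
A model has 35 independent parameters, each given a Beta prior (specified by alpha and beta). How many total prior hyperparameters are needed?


Each Beta prior needs 2 hyperparameters (alpha and beta).
Total = 2 * 35 = 70

70


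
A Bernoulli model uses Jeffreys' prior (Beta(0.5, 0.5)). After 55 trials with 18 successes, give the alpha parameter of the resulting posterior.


Posterior = Beta(prior_alpha + successes, prior_beta + failures)
= Beta(0.5 + 18, 0.5 + 37)
Posterior alpha = 0.5 + k = 0.5 + 18 = 18.5

18.5


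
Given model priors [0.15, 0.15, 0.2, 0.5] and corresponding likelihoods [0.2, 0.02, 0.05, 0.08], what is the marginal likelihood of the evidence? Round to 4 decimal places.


P(E) = sum_i P(M_i) P(E|M_i)
= 0.03 + 0.003 + 0.01 + 0.04
= 0.083

0.083


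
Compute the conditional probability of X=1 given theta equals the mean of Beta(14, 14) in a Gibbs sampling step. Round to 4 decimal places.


Mean of Beta(14, 14) = 0.5
P(X=1 | theta=0.5) = 0.5

0.5


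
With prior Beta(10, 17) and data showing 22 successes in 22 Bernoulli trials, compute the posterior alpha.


Conjugate update: alpha_posterior = alpha_prior + k
= 10 + 22 = 32

32


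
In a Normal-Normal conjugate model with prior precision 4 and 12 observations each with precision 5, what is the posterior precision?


Posterior precision = prior precision + n * observation precision
= 4 + 12 * 5
= 4 + 60 = 64

64


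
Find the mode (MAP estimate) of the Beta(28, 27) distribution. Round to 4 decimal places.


For Beta(a,b) with a,b > 1:
Mode = (a-1)/(a+b-2) = (28-1)/(55-2)
= 27/53 = 0.5094

0.5094


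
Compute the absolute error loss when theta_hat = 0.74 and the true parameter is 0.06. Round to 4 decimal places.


L = |theta_hat - theta_true|
= |0.74 - 0.06| = 0.68

0.68


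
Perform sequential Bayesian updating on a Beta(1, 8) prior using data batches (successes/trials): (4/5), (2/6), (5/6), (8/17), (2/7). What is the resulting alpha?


Accumulate successes: 21
Posterior alpha = prior alpha + sum of successes
= 1 + 21 = 22

22


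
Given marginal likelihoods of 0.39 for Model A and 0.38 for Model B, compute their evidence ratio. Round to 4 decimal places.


Ratio = ML(A) / ML(B) = 0.39/0.38
= 1.0263

1.0263


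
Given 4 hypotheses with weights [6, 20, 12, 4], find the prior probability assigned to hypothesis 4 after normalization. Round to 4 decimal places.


To normalize, divide each weight by the sum of all weights.
Sum = 42
Prior(H4) = 4/42 = 0.0952

0.0952


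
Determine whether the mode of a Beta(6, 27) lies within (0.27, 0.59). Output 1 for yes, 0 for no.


First find the mode: (a-1)/(a+b-2) = 0.1613
Is 0.1613 in (0.27, 0.59)? 0

0


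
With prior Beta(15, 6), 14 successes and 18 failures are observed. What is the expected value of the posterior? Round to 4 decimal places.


Posterior = Beta(29, 24)
E[theta] = alpha/(alpha+beta)
= 29/53 = 0.5472

0.5472


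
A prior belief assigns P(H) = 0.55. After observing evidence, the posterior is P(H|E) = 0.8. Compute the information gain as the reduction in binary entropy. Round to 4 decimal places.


H(prior) = -0.55*log2(0.55) - 0.45*log2(0.45)
= 0.9928
H(post) = -0.8*log2(0.8) - 0.2*log2(0.2)
= 0.7219
IG = 0.9928 - 0.7219 = 0.2708

0.2708


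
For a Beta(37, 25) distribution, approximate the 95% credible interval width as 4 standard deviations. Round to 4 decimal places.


Variance of Beta(a,b) = ab / ((a+b)^2 * (a+b+1))
= 37*25 / ((62)^2 * 63)
= 0.0038
SD = sqrt(0.0038) = 0.0618
Width = 4 * SD = 0.2472

0.2472


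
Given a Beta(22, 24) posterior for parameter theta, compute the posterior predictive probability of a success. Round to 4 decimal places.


For a Beta-Bernoulli model, the predictive probability is the mean:
P(success) = 22/(22+24) = 22/46 = 0.4783

0.4783


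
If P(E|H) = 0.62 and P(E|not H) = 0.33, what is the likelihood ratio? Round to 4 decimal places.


Likelihood ratio = P(E|H) / P(E|not H)
= 0.62 / 0.33
= 1.8788

1.8788


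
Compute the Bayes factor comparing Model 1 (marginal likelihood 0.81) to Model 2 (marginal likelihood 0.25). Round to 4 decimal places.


BF12 = marginal likelihood of M1 / marginal likelihood of M2
= 0.81/0.25
= 3.24

3.24


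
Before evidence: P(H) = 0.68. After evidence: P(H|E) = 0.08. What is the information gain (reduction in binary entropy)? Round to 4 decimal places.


Prior entropy = 0.9044
Posterior entropy = 0.4022
Information gain = 0.9044 - 0.4022 = 0.5022

0.5022


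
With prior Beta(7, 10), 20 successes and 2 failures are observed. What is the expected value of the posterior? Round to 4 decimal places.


Posterior = Beta(27, 12)
E[theta] = alpha/(alpha+beta)
= 27/39 = 0.6923

0.6923


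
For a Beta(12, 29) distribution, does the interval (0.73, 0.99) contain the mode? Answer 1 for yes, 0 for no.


Mode of Beta(a,b) = (a-1)/(a+b-2)
= (12-1)/(12+29-2) = 0.2821
Check: 0.73 <= 0.2821 <= 0.99?
Result: 0

0


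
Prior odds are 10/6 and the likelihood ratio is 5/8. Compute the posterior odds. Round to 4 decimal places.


Posterior odds = prior odds * likelihood ratio
= (10/6) * (5/8)
= 50 / 48
= 1.0417

1.0417


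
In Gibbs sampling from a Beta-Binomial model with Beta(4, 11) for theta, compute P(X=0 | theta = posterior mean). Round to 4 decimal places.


Posterior mean = alpha/(alpha+beta) = 4/15 = 0.2667
P(X=0|theta=mean) = 1 - theta = 0.7333

0.7333


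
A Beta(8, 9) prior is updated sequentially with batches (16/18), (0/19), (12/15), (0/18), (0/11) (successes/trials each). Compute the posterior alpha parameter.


Sequential conjugate updating is equivalent to a single batch update.
Total successes across all batches = 28
alpha_posterior = alpha_prior + total_successes = 8 + 28
= 36

36


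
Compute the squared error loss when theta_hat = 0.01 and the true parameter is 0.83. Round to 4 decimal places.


L = (theta_hat - theta_true)^2
= (0.01 - 0.83)^2
= -0.82^2 = 0.6724

0.6724


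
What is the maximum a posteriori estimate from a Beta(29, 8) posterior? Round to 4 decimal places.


The MAP estimate equals the mode of the distribution.
Mode of Beta(a,b) = (a-1)/(a+b-2)
= 28/35
= 0.8

0.8


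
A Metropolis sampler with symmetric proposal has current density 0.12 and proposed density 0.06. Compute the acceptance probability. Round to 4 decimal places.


For symmetric proposals, acceptance = min(1, pi(x*)/pi(x))
= min(1, 0.06/0.12)
= min(1, 0.5) = 0.5

0.5


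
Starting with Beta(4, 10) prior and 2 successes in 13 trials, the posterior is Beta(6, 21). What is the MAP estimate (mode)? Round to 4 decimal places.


The mode of Beta(a, b) when a > 1 and b > 1 is (a-1)/(a+b-2)
= (6 - 1) / (6 + 21 - 2)
= 5 / 25
= 0.2

0.2


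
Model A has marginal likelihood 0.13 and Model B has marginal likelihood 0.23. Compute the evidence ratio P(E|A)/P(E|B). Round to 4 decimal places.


Evidence ratio = P(E|A) / P(E|B)
= 0.13 / 0.23
= 0.5652

0.5652


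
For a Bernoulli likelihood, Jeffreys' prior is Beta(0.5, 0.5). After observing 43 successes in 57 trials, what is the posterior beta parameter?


Jeffreys' prior for Bernoulli is Beta(0.5, 0.5).
Posterior is Beta(0.5 + k, 0.5 + n - k).
Posterior beta = 0.5 + (n - k) = 0.5 + 14 = 14.5

14.5


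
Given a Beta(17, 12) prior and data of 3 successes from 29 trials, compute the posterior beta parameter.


Number of failures = 29 - 3 = 26
Posterior beta = 12 + 26 = 38

38


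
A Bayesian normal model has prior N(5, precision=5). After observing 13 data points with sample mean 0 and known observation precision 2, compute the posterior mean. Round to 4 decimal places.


Posterior mean = (prior_precision * prior_mean + n * data_precision * data_mean) / (prior_precision + n * data_precision)
Numerator = 5*5 + 13*2*0 = 25
Denominator = 5 + 13*2 = 31
Posterior mean = 0.8065

0.8065


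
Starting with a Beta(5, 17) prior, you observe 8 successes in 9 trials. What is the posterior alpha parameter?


For a Beta-Binomial conjugate model:
Posterior alpha = prior alpha + number of successes
= 5 + 8 = 13

13


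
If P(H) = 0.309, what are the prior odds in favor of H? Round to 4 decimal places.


Prior odds = P(H) / (1 - P(H))
= 0.309 / 0.691
= 0.4472

0.4472


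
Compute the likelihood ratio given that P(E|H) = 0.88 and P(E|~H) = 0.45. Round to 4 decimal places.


LR = P(E|H) / P(E|~H)
= 0.88 / 0.45 = 1.9556

1.9556


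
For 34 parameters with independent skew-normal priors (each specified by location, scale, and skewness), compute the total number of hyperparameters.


A skew-normal prior has 3 hyperparameters per parameter.
Total = 34 * 3 = 102

102


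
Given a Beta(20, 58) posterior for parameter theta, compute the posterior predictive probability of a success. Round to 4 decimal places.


For a Beta-Bernoulli model, the predictive probability is the mean:
P(success) = 20/(20+58) = 20/78 = 0.2564

0.2564


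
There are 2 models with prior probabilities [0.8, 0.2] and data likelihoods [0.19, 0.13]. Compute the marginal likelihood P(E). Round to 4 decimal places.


P(E) = sum over models of P(M_i) * P(E|M_i)
= 0.8*0.19 + 0.2*0.13
= 0.178

0.178


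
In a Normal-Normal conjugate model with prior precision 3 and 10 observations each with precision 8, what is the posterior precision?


Posterior precision = prior precision + n * observation precision
= 3 + 10 * 8
= 3 + 80 = 83

83


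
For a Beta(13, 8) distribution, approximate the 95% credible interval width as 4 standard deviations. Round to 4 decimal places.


Variance of Beta(a,b) = ab / ((a+b)^2 * (a+b+1))
= 13*8 / ((21)^2 * 22)
= 0.0107
SD = sqrt(0.0107) = 0.1035
Width = 4 * SD = 0.4141

0.4141


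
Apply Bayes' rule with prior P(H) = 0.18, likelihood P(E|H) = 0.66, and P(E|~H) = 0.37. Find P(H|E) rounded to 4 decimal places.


Step 1: Compute marginal P(E) = P(E|H)P(H) + P(E|~H)P(~H)
= 0.66*0.18 + 0.37*0.82 = 0.4222
Step 2: P(H|E) = P(E|H)P(H)/P(E) = 0.1188/0.4222
= 0.2814

0.2814


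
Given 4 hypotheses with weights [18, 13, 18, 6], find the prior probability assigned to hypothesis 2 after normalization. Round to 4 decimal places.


To normalize, divide each weight by the sum of all weights.
Sum = 55
Prior(H2) = 13/55 = 0.2364

0.2364


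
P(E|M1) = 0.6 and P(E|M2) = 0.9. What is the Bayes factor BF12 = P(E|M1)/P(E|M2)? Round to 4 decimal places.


Bayes factor BF12 = P(E|M1) / P(E|M2)
= 0.6 / 0.9
= 0.6667

0.6667


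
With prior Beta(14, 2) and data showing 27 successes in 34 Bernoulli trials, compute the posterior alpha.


Conjugate update: alpha_posterior = alpha_prior + k
= 14 + 27 = 41

41


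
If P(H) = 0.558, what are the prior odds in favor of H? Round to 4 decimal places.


Prior odds = P(H) / (1 - P(H))
= 0.558 / 0.442
= 1.2624

1.2624


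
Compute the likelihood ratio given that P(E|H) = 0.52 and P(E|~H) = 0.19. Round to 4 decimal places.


LR = P(E|H) / P(E|~H)
= 0.52 / 0.19 = 2.7368

2.7368


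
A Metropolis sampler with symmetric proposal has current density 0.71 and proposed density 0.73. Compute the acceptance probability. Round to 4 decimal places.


For symmetric proposals, acceptance = min(1, pi(x*)/pi(x))
= min(1, 0.73/0.71)
= min(1, 1.0282) = 1.0

1.0


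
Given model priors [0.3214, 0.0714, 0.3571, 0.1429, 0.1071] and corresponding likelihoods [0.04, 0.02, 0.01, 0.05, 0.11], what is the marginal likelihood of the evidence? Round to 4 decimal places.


P(E) = sum_i P(M_i) P(E|M_i)
= 0.0129 + 0.0014 + 0.0036 + 0.0071 + 0.0118
= 0.0368

0.0368


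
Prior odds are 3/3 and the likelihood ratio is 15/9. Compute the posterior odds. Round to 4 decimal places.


Posterior odds = prior odds * likelihood ratio
= (3/3) * (15/9)
= 45 / 27
= 1.6667

1.6667


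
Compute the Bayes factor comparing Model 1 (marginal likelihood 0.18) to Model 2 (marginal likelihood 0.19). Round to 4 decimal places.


BF12 = marginal likelihood of M1 / marginal likelihood of M2
= 0.18/0.19
= 0.9474

0.9474


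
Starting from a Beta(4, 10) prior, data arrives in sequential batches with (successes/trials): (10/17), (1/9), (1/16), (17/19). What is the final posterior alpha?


In sequential Bayesian updating, we sum all successes.
Total successes = 29
Final alpha = 4 + 29 = 33

33


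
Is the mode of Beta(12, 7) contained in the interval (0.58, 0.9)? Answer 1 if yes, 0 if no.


Mode = (a-1)/(a+b-2) = 11/17 = 0.6471
Interval: (0.58, 0.9)
Contains mode? 1

1


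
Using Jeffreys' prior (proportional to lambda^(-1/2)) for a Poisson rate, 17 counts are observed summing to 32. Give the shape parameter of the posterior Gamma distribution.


Conjugate update: Gamma(prior_shape + S, prior_rate + n).
Prior shape = 0.5, prior rate = 0.
Posterior shape = 0.5 + S = 0.5 + 32 = 32.5

32.5


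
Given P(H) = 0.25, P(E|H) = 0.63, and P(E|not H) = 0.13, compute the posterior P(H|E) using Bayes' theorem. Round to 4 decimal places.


By Bayes' theorem: P(H|E) = P(E|H)*P(H) / P(E)
P(E) = P(E|H)*P(H) + P(E|not H)*P(not H)
P(E) = 0.63*0.25 + 0.13*0.75 = 0.255
P(H|E) = 0.63*0.25 / 0.255 = 0.6176

0.6176
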